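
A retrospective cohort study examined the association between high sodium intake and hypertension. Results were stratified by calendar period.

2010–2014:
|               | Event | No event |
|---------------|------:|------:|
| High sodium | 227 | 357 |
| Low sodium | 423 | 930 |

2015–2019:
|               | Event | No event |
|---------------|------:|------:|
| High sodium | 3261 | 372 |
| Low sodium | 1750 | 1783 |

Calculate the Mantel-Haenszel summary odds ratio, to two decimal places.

5.45

OR_MH = Σ(aᵢdᵢ/nᵢ) / Σ(bᵢcᵢ/nᵢ), where nᵢ is the stratum total.
Stratum 1 (2010–2014): n = 1937; a·d/n = 227·930/1937 = 108.9881; b·c/n = 357·423/1937 = 77.9613
Stratum 2 (2015–2019): n = 7166; a·d/n = 3261·1783/7166 = 811.3819; b·c/n = 372·1750/7166 = 90.8457
OR_MH = (108.9881 + 811.3819) / (77.9613 + 90.8457) = 920.3701 / 168.8069 = 5.45221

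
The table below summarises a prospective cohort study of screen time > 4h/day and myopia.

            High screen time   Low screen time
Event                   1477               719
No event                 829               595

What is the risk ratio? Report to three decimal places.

Reading the table with exposure as columns: a = 1477 (High screen time, case), b = 829 (High screen time, non-case), c = 719 (Low screen time, case), d = 595.
Risk in exposed = 1477/2306 = 0.64050; risk in unexposed = 719/1314 = 0.54718.
RR = 0.64050 / 0.54718 = 1.17054
The risk among the exposed is 1.17 times that among the unexposed.

1.171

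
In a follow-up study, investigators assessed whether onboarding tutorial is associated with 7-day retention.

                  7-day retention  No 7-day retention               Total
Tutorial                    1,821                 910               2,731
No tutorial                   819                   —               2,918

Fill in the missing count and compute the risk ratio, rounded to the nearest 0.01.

The missing cell is in the unexposed row: 2918 − 819 = 2099.
So a = 1821, b = 910, c = 819, d = 2099.
RR = [a/(a+b)] / [c/(c+d)] = (1821/2731) / (819/2918) = 0.66679/0.28067 = 2.37569

2.38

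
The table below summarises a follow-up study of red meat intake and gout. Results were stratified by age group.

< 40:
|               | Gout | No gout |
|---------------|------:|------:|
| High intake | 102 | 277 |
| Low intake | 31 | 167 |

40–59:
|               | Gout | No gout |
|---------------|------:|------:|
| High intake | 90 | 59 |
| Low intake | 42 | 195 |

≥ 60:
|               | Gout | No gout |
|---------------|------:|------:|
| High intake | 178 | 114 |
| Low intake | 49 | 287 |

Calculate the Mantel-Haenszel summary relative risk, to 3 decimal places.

3.125

RR_MH = Σ(aᵢ·n₀ᵢ/nᵢ) / Σ(cᵢ·n₁ᵢ/nᵢ), with n₁ᵢ = aᵢ+bᵢ (exposed), n₀ᵢ = cᵢ+dᵢ (unexposed), nᵢ = n₁ᵢ+n₀ᵢ.
Stratum 1 (< 40): n₁ = 379, n₀ = 198, n = 577; a·n₀/n = 102·198/577 = 35.0017; c·n₁/n = 31·379/577 = 20.3622
Stratum 2 (40–59): n₁ = 149, n₀ = 237, n = 386; a·n₀/n = 90·237/386 = 55.2591; c·n₁/n = 42·149/386 = 16.2124
Stratum 3 (≥ 60): n₁ = 292, n₀ = 336, n = 628; a·n₀/n = 178·336/628 = 95.2357; c·n₁/n = 49·292/628 = 22.7834
RR_MH = (35.0017 + 55.2591 + 95.2357) / (20.3622 + 16.2124 + 22.7834) = 185.4965 / 59.3581 = 3.12504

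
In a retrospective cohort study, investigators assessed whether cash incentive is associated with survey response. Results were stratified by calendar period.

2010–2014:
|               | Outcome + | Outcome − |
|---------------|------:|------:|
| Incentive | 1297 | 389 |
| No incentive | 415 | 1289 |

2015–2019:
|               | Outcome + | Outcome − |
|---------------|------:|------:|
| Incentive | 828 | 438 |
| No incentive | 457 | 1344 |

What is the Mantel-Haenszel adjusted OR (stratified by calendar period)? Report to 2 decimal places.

OR_MH = Σ(aᵢdᵢ/nᵢ) / Σ(bᵢcᵢ/nᵢ), where nᵢ is the stratum total.
Stratum 1 (2010–2014): n = 3390; a·d/n = 1297·1289/3390 = 493.1661; b·c/n = 389·415/3390 = 47.6209
Stratum 2 (2015–2019): n = 3067; a·d/n = 828·1344/3067 = 362.8406; b·c/n = 438·457/3067 = 65.2644
OR_MH = (493.1661 + 362.8406) / (47.6209 + 65.2644) = 856.0066 / 112.8854 = 7.58297

7.58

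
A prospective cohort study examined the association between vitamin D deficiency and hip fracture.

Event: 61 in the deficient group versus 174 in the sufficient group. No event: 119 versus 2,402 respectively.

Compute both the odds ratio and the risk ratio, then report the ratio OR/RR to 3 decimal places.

1.410

From the description: a = 61, b = 119, c = 174, d = 2402.
OR = (61·2402)/(119·174) = 146522/20706 = 7.07631
Risk in exposed = 61/180 = 0.33889; risk in unexposed = 174/2576 = 0.06755; RR = 5.01711
OR/RR = 7.07631 / 5.01711 = 1.41043
The outcome is not rare, so the OR lies further from 1 than the RR.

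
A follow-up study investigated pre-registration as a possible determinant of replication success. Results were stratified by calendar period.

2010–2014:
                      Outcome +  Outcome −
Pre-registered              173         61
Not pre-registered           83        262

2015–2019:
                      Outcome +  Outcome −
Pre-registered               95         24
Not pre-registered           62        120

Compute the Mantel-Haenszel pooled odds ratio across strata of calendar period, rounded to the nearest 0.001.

8.486

OR_MH = Σ(aᵢdᵢ/nᵢ) / Σ(bᵢcᵢ/nᵢ), where nᵢ is the stratum total.
Stratum 1 (2010–2014): n = 579; a·d/n = 173·262/579 = 78.2832; b·c/n = 61·83/579 = 8.7444
Stratum 2 (2015–2019): n = 301; a·d/n = 95·120/301 = 37.8738; b·c/n = 24·62/301 = 4.9435
OR_MH = (78.2832 + 37.8738) / (8.7444 + 4.9435) = 116.1570 / 13.6879 = 8.48610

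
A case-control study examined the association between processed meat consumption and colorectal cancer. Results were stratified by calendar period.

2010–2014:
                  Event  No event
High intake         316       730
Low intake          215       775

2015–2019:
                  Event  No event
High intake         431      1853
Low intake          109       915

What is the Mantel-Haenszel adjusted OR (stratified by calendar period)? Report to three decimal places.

1.734

OR_MH = Σ(aᵢdᵢ/nᵢ) / Σ(bᵢcᵢ/nᵢ), where nᵢ is the stratum total.
Stratum 1 (2010–2014): n = 2036; a·d/n = 316·775/2036 = 120.2849; b·c/n = 730·215/2036 = 77.0874
Stratum 2 (2015–2019): n = 3308; a·d/n = 431·915/3308 = 119.2155; b·c/n = 1853·109/3308 = 61.0571
OR_MH = (120.2849 + 119.2155) / (77.0874 + 61.0571) = 239.5004 / 138.1446 = 1.73369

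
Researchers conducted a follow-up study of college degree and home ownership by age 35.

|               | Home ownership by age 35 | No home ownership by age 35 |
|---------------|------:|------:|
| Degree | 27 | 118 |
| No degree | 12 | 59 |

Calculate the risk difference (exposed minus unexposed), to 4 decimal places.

Cells: a = 27, b = 118, c = 12, d = 59.
Risk in exposed = 27/145 = 0.186207; risk in unexposed = 12/71 = 0.169014.
Risk difference = 0.186207 − 0.169014 = 0.017193

0.0172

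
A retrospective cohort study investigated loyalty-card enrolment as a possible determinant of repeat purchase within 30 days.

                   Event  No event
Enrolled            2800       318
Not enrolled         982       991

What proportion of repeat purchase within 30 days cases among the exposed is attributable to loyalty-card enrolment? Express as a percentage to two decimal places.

Cells: a = 2800, b = 318, c = 982, d = 991.
Risk in exposed = 2800/3118 = 0.89801; risk in unexposed = 982/1973 = 0.49772.
RR = 0.89801/0.49772 = 1.80425
AR% = (RR − 1)/RR × 100 = (1.80425 − 1)/1.80425 × 100 = 44.5754%

44.58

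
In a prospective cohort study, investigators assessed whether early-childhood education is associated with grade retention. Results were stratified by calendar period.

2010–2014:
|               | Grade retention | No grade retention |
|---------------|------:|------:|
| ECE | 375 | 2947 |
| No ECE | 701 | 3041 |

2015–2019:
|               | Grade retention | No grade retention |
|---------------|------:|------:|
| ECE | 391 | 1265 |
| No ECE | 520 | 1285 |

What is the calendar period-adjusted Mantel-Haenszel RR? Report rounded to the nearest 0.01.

RR_MH = Σ(aᵢ·n₀ᵢ/nᵢ) / Σ(cᵢ·n₁ᵢ/nᵢ), with n₁ᵢ = aᵢ+bᵢ (exposed), n₀ᵢ = cᵢ+dᵢ (unexposed), nᵢ = n₁ᵢ+n₀ᵢ.
Stratum 1 (2010–2014): n₁ = 3322, n₀ = 3742, n = 7064; a·n₀/n = 375·3742/7064 = 198.6481; c·n₁/n = 701·3322/7064 = 329.6605
Stratum 2 (2015–2019): n₁ = 1656, n₀ = 1805, n = 3461; a·n₀/n = 391·1805/3461 = 203.9165; c·n₁/n = 520·1656/3461 = 248.8067
RR_MH = (198.6481 + 203.9165) / (329.6605 + 248.8067) = 402.5646 / 578.4672 = 0.69592

0.70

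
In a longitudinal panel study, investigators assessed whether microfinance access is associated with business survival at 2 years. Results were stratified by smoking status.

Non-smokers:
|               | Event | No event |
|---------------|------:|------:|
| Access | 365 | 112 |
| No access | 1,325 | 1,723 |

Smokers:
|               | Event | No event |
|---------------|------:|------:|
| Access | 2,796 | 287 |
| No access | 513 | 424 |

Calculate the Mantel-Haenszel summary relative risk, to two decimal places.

RR_MH = Σ(aᵢ·n₀ᵢ/nᵢ) / Σ(cᵢ·n₁ᵢ/nᵢ), with n₁ᵢ = aᵢ+bᵢ (exposed), n₀ᵢ = cᵢ+dᵢ (unexposed), nᵢ = n₁ᵢ+n₀ᵢ.
Stratum 1 (Non-smokers): n₁ = 477, n₀ = 3048, n = 3525; a·n₀/n = 365·3048/3525 = 315.6085; c·n₁/n = 1325·477/3525 = 179.2979
Stratum 2 (Smokers): n₁ = 3083, n₀ = 937, n = 4020; a·n₀/n = 2796·937/4020 = 651.7045; c·n₁/n = 513·3083/4020 = 393.4276
RR_MH = (315.6085 + 651.7045) / (179.2979 + 393.4276) = 967.3130 / 572.7255 = 1.68896

1.69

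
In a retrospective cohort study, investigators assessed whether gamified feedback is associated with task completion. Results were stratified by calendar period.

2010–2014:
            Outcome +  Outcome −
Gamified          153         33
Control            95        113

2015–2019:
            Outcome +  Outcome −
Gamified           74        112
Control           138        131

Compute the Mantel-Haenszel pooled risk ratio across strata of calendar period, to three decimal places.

RR_MH = Σ(aᵢ·n₀ᵢ/nᵢ) / Σ(cᵢ·n₁ᵢ/nᵢ), with n₁ᵢ = aᵢ+bᵢ (exposed), n₀ᵢ = cᵢ+dᵢ (unexposed), nᵢ = n₁ᵢ+n₀ᵢ.
Stratum 1 (2010–2014): n₁ = 186, n₀ = 208, n = 394; a·n₀/n = 153·208/394 = 80.7716; c·n₁/n = 95·186/394 = 44.8477
Stratum 2 (2015–2019): n₁ = 186, n₀ = 269, n = 455; a·n₀/n = 74·269/455 = 43.7495; c·n₁/n = 138·186/455 = 56.4132
RR_MH = (80.7716 + 43.7495) / (44.8477 + 56.4132) = 124.5210 / 101.2609 = 1.22970

1.230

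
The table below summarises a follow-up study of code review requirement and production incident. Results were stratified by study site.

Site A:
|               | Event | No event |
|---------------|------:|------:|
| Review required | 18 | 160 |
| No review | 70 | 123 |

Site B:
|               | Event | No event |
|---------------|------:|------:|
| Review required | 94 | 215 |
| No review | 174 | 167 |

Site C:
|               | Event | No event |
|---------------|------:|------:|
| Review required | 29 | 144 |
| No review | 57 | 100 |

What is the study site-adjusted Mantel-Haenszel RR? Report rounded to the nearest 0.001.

RR_MH = Σ(aᵢ·n₀ᵢ/nᵢ) / Σ(cᵢ·n₁ᵢ/nᵢ), with n₁ᵢ = aᵢ+bᵢ (exposed), n₀ᵢ = cᵢ+dᵢ (unexposed), nᵢ = n₁ᵢ+n₀ᵢ.
Stratum 1 (Site A): n₁ = 178, n₀ = 193, n = 371; a·n₀/n = 18·193/371 = 9.3639; c·n₁/n = 70·178/371 = 33.5849
Stratum 2 (Site B): n₁ = 309, n₀ = 341, n = 650; a·n₀/n = 94·341/650 = 49.3138; c·n₁/n = 174·309/650 = 82.7169
Stratum 3 (Site C): n₁ = 173, n₀ = 157, n = 330; a·n₀/n = 29·157/330 = 13.7970; c·n₁/n = 57·173/330 = 29.8818
RR_MH = (9.3639 + 49.3138 + 13.7970) / (33.5849 + 82.7169 + 29.8818) = 72.4747 / 146.1836 = 0.49578

0.496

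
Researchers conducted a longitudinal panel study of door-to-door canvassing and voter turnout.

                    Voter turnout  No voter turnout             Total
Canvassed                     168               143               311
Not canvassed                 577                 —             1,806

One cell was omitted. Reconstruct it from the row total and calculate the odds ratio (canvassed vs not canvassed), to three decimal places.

The missing cell is in the unexposed row: 1806 − 577 = 1229.
So a = 168, b = 143, c = 577, d = 1229.
OR = (a·d)/(b·c) = (168 × 1229) / (143 × 577) = 206472 / 82511 = 2.50236

2.502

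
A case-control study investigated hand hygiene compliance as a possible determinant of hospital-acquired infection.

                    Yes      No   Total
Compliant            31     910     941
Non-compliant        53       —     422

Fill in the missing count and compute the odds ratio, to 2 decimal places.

The missing cell is in the unexposed row: 422 − 53 = 369.
So a = 31, b = 910, c = 53, d = 369.
OR = (a·d)/(b·c) = (31 × 369) / (910 × 53) = 11439 / 48230 = 0.23718

0.24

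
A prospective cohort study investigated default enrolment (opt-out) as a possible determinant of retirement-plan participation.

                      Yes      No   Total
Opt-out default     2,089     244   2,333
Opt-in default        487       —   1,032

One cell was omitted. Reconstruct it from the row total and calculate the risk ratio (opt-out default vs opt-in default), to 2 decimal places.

The missing cell is in the unexposed row: 1032 − 487 = 545.
So a = 2089, b = 244, c = 487, d = 545.
RR = [a/(a+b)] / [c/(c+d)] = (2089/2333) / (487/1032) = 0.89541/0.47190 = 1.89747

1.90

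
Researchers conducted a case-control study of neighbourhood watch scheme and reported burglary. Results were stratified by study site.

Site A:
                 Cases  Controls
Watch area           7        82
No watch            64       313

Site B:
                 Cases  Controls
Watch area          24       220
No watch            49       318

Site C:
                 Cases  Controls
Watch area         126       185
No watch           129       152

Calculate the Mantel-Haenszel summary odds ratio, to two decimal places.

OR_MH = Σ(aᵢdᵢ/nᵢ) / Σ(bᵢcᵢ/nᵢ), where nᵢ is the stratum total.
Stratum 1 (Site A): n = 466; a·d/n = 7·313/466 = 4.7017; b·c/n = 82·64/466 = 11.2618
Stratum 2 (Site B): n = 611; a·d/n = 24·318/611 = 12.4910; b·c/n = 220·49/611 = 17.6432
Stratum 3 (Site C): n = 592; a·d/n = 126·152/592 = 32.3514; b·c/n = 185·129/592 = 40.3125
OR_MH = (4.7017 + 12.4910 + 32.3514) / (11.2618 + 17.6432 + 40.3125) = 49.5441 / 69.2175 = 0.71577

0.72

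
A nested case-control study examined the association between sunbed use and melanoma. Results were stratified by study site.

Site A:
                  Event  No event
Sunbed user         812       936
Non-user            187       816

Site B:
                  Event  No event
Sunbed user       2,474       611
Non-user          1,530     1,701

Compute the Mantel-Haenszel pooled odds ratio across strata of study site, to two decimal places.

4.29

OR_MH = Σ(aᵢdᵢ/nᵢ) / Σ(bᵢcᵢ/nᵢ), where nᵢ is the stratum total.
Stratum 1 (Site A): n = 2751; a·d/n = 812·816/2751 = 240.8550; b·c/n = 936·187/2751 = 63.6249
Stratum 2 (Site B): n = 6316; a·d/n = 2474·1701/6316 = 666.2878; b·c/n = 611·1530/6316 = 148.0098
OR_MH = (240.8550 + 666.2878) / (63.6249 + 148.0098) = 907.1428 / 211.6347 = 4.28636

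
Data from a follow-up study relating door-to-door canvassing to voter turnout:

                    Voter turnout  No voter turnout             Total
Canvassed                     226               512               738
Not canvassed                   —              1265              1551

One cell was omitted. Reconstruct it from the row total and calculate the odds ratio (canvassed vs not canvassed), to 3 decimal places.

1.952

The missing cell is in the unexposed row: 1551 − 1265 = 286.
So a = 226, b = 512, c = 286, d = 1265.
OR = (a·d)/(b·c) = (226 × 1265) / (512 × 286) = 285890 / 146432 = 1.95237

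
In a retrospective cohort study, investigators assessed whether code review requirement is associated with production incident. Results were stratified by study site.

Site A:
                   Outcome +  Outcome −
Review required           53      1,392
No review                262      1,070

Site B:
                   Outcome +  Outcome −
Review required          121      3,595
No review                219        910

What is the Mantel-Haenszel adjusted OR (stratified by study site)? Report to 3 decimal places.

OR_MH = Σ(aᵢdᵢ/nᵢ) / Σ(bᵢcᵢ/nᵢ), where nᵢ is the stratum total.
Stratum 1 (Site A): n = 2777; a·d/n = 53·1070/2777 = 20.4213; b·c/n = 1392·262/2777 = 131.3302
Stratum 2 (Site B): n = 4845; a·d/n = 121·910/4845 = 22.7265; b·c/n = 3595·219/4845 = 162.4985
OR_MH = (20.4213 + 22.7265) / (131.3302 + 162.4985) = 43.1478 / 293.8287 = 0.14685

0.147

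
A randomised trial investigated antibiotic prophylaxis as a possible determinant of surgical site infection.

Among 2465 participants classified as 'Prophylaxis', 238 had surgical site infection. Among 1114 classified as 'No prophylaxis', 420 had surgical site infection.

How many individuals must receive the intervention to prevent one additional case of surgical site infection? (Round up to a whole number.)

4

Risk in treated group = 238/2465 = 0.09655; risk in control = 420/1114 = 0.37702.
Absolute risk reduction = 0.37702 − 0.09655 = 0.28047
NNT = 1 / ARR = 1 / 0.28047 = 3.565 → round up → 4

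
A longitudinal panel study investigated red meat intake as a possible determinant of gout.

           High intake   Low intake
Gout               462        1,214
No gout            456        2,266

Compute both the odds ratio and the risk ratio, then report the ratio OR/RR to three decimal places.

1.311

Reading the table with exposure as columns: a = 462 (High intake, case), b = 456 (High intake, non-case), c = 1214 (Low intake, case), d = 2266.
OR = (462·2266)/(456·1214) = 1046892/553584 = 1.89112
Risk in exposed = 462/918 = 0.50327; risk in unexposed = 1214/3480 = 0.34885; RR = 1.44265
OR/RR = 1.89112 / 1.44265 = 1.31087
The outcome is not rare, so the OR lies further from 1 than the RR.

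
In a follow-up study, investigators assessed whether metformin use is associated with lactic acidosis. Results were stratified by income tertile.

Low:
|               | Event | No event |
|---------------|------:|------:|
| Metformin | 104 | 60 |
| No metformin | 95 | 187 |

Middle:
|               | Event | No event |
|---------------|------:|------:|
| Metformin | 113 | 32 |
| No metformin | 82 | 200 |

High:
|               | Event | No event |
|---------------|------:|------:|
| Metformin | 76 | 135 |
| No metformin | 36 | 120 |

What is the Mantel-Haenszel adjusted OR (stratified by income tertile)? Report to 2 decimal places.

OR_MH = Σ(aᵢdᵢ/nᵢ) / Σ(bᵢcᵢ/nᵢ), where nᵢ is the stratum total.
Stratum 1 (Low): n = 446; a·d/n = 104·187/446 = 43.6054; b·c/n = 60·95/446 = 12.7803
Stratum 2 (Middle): n = 427; a·d/n = 113·200/427 = 52.9274; b·c/n = 32·82/427 = 6.1452
Stratum 3 (High): n = 367; a·d/n = 76·120/367 = 24.8501; b·c/n = 135·36/367 = 13.2425
OR_MH = (43.6054 + 52.9274 + 24.8501) / (12.7803 + 6.1452 + 13.2425) = 121.3829 / 32.1680 = 3.77341

3.77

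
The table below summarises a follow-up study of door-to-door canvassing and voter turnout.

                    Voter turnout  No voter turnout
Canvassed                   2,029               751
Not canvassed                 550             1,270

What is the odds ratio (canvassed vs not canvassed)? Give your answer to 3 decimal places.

Cells: a = 2029, b = 751, c = 550, d = 1270.
OR = (a·d)/(b·c) = (2029 × 1270) / (751 × 550) = 2576830 / 413050 = 6.23854
The odds of voter turnout are about 6.24 times as high in the canvassed group.

6.239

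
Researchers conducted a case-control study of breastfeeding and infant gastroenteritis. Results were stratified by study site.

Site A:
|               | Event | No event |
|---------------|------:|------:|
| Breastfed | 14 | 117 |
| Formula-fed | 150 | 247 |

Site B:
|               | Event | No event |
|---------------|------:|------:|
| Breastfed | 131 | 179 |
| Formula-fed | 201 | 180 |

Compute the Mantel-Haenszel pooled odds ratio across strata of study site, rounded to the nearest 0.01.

OR_MH = Σ(aᵢdᵢ/nᵢ) / Σ(bᵢcᵢ/nᵢ), where nᵢ is the stratum total.
Stratum 1 (Site A): n = 528; a·d/n = 14·247/528 = 6.5492; b·c/n = 117·150/528 = 33.2386
Stratum 2 (Site B): n = 691; a·d/n = 131·180/691 = 34.1245; b·c/n = 179·201/691 = 52.0680
OR_MH = (6.5492 + 34.1245) / (33.2386 + 52.0680) = 40.6737 / 85.3067 = 0.47679

0.48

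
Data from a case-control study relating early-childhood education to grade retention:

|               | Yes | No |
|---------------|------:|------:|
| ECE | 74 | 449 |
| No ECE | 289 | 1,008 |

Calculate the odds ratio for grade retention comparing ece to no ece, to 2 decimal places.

Cells: a = 74, b = 449, c = 289, d = 1008.
OR = (a·d)/(b·c) = (74 × 1008) / (449 × 289) = 74592 / 129761 = 0.57484
Exposure is associated with lower odds of grade retention (OR = 0.57 < 1).

0.57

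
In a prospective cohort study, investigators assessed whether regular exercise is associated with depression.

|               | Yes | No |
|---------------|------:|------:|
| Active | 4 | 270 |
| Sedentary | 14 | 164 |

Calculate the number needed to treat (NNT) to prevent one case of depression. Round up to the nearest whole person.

Risk in treated group = 4/274 = 0.01460; risk in control = 14/178 = 0.07865.
Absolute risk reduction = 0.07865 − 0.01460 = 0.06405
NNT = 1 / ARR = 1 / 0.06405 = 15.612 → round up → 16

16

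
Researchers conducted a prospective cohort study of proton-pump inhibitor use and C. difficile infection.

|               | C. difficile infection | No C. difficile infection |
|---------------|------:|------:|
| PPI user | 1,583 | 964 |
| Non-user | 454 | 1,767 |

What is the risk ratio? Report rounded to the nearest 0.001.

3.040

Cells: a = 1583, b = 964, c = 454, d = 1767.
Risk in exposed = 1583/2547 = 0.62152; risk in unexposed = 454/2221 = 0.20441.
RR = 0.62152 / 0.20441 = 3.04050
The risk among the exposed is 3.04 times that among the unexposed.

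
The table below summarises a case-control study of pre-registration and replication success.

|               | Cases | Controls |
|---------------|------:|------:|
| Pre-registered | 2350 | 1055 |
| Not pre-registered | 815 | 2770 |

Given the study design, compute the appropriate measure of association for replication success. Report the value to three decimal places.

Cells: a = 2350, b = 1055, c = 815, d = 2770.
This is a case-control study: participants were sampled on outcome status, so risks in the source population cannot be estimated directly — relative risk is not valid here. The odds ratio is the appropriate measure.
OR = (a·d)/(b·c) = (2350 × 2770) / (1055 × 815) = 6509500 / 859825 = 7.57073

7.571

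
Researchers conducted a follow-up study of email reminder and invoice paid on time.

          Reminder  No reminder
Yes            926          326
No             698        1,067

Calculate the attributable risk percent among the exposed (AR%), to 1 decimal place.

Reading the table with exposure as columns: a = 926 (Reminder, case), b = 698 (Reminder, non-case), c = 326 (No reminder, case), d = 1067.
Risk in exposed = 926/1624 = 0.57020; risk in unexposed = 326/1393 = 0.23403.
RR = 0.57020/0.23403 = 2.43646
AR% = (RR − 1)/RR × 100 = (2.43646 − 1)/2.43646 × 100 = 58.9568%

59.0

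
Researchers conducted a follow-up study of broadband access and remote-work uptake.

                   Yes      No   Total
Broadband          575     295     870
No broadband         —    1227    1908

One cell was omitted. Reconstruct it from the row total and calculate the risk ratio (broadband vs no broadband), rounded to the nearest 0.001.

The missing cell is in the unexposed row: 1908 − 1227 = 681.
So a = 575, b = 295, c = 681, d = 1227.
RR = [a/(a+b)] / [c/(c+d)] = (575/870) / (681/1908) = 0.66092/0.35692 = 1.85174

1.852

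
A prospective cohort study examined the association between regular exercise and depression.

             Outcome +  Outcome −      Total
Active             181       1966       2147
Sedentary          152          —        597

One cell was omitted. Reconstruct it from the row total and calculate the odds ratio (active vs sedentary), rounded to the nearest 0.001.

The missing cell is in the unexposed row: 597 − 152 = 445.
So a = 181, b = 1966, c = 152, d = 445.
OR = (a·d)/(b·c) = (181 × 445) / (1966 × 152) = 80545 / 298832 = 0.26953

0.270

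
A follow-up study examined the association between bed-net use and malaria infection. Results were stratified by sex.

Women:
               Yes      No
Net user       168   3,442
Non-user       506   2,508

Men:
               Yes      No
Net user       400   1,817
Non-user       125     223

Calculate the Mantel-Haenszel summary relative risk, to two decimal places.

0.34

RR_MH = Σ(aᵢ·n₀ᵢ/nᵢ) / Σ(cᵢ·n₁ᵢ/nᵢ), with n₁ᵢ = aᵢ+bᵢ (exposed), n₀ᵢ = cᵢ+dᵢ (unexposed), nᵢ = n₁ᵢ+n₀ᵢ.
Stratum 1 (Women): n₁ = 3610, n₀ = 3014, n = 6624; a·n₀/n = 168·3014/6624 = 76.4420; c·n₁/n = 506·3610/6624 = 275.7639
Stratum 2 (Men): n₁ = 2217, n₀ = 348, n = 2565; a·n₀/n = 400·348/2565 = 54.2690; c·n₁/n = 125·2217/2565 = 108.0409
RR_MH = (76.4420 + 54.2690) / (275.7639 + 108.0409) = 130.7110 / 383.8048 = 0.34057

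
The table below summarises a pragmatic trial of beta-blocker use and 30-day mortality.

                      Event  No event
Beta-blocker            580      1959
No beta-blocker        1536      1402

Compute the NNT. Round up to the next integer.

Risk in treated group = 580/2539 = 0.22844; risk in control = 1536/2938 = 0.52280.
Absolute risk reduction = 0.52280 − 0.22844 = 0.29437
NNT = 1 / ARR = 1 / 0.29437 = 3.397 → round up → 4

4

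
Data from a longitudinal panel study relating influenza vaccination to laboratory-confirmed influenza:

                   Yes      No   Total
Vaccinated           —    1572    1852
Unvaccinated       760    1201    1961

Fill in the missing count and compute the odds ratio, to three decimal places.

The missing cell is in the exposed row: 1852 − 1572 = 280.
So a = 280, b = 1572, c = 760, d = 1201.
OR = (a·d)/(b·c) = (280 × 1201) / (1572 × 760) = 336280 / 1194720 = 0.28147

0.281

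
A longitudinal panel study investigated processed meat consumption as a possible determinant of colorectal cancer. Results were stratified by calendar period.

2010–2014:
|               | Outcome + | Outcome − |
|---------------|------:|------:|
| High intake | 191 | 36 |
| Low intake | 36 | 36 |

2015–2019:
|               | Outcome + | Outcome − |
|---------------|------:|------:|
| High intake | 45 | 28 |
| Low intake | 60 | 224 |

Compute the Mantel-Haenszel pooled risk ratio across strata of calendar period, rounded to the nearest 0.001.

2.065

RR_MH = Σ(aᵢ·n₀ᵢ/nᵢ) / Σ(cᵢ·n₁ᵢ/nᵢ), with n₁ᵢ = aᵢ+bᵢ (exposed), n₀ᵢ = cᵢ+dᵢ (unexposed), nᵢ = n₁ᵢ+n₀ᵢ.
Stratum 1 (2010–2014): n₁ = 227, n₀ = 72, n = 299; a·n₀/n = 191·72/299 = 45.9933; c·n₁/n = 36·227/299 = 27.3311
Stratum 2 (2015–2019): n₁ = 73, n₀ = 284, n = 357; a·n₀/n = 45·284/357 = 35.7983; c·n₁/n = 60·73/357 = 12.2689
RR_MH = (45.9933 + 35.7983) / (27.3311 + 12.2689) = 81.7916 / 39.6000 = 2.06544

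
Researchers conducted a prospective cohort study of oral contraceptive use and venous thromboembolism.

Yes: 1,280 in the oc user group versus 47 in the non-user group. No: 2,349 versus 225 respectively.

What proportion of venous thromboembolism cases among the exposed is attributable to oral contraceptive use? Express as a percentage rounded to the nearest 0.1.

51.0

From the description: a = 1280, b = 2349, c = 47, d = 225.
Risk in exposed = 1280/3629 = 0.35271; risk in unexposed = 47/272 = 0.17279.
RR = 0.35271/0.17279 = 2.04124
AR% = (RR − 1)/RR × 100 = (2.04124 − 1)/2.04124 × 100 = 51.0102%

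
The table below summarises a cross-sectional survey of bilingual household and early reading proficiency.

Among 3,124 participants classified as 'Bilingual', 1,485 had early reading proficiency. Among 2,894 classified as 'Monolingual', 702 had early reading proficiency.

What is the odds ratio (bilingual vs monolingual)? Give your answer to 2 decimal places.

2.83

From the description: a = 1485, b = 1639, c = 702, d = 2192.
OR = (a·d)/(b·c) = (1485 × 2192) / (1639 × 702) = 3255120 / 1150578 = 2.82912
The odds of early reading proficiency are about 2.83 times as high in the bilingual group.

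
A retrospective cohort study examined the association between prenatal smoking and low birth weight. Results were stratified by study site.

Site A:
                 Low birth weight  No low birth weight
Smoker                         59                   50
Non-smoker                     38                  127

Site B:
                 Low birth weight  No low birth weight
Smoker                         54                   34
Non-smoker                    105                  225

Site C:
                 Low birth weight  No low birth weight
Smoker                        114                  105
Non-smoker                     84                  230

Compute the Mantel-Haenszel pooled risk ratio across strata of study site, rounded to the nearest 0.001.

2.026

RR_MH = Σ(aᵢ·n₀ᵢ/nᵢ) / Σ(cᵢ·n₁ᵢ/nᵢ), with n₁ᵢ = aᵢ+bᵢ (exposed), n₀ᵢ = cᵢ+dᵢ (unexposed), nᵢ = n₁ᵢ+n₀ᵢ.
Stratum 1 (Site A): n₁ = 109, n₀ = 165, n = 274; a·n₀/n = 59·165/274 = 35.5292; c·n₁/n = 38·109/274 = 15.1168
Stratum 2 (Site B): n₁ = 88, n₀ = 330, n = 418; a·n₀/n = 54·330/418 = 42.6316; c·n₁/n = 105·88/418 = 22.1053
Stratum 3 (Site C): n₁ = 219, n₀ = 314, n = 533; a·n₀/n = 114·314/533 = 67.1595; c·n₁/n = 84·219/533 = 34.5141
RR_MH = (35.5292 + 42.6316 + 67.1595) / (15.1168 + 22.1053 + 34.5141) = 145.3203 / 71.7361 = 2.02576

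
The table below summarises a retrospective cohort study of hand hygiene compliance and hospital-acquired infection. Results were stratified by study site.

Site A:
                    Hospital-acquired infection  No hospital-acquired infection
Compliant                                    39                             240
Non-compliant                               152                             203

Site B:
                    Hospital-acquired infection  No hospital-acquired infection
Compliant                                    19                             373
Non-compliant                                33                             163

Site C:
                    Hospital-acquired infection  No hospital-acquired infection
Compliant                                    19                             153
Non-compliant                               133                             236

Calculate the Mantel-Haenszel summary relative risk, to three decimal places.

0.314

RR_MH = Σ(aᵢ·n₀ᵢ/nᵢ) / Σ(cᵢ·n₁ᵢ/nᵢ), with n₁ᵢ = aᵢ+bᵢ (exposed), n₀ᵢ = cᵢ+dᵢ (unexposed), nᵢ = n₁ᵢ+n₀ᵢ.
Stratum 1 (Site A): n₁ = 279, n₀ = 355, n = 634; a·n₀/n = 39·355/634 = 21.8375; c·n₁/n = 152·279/634 = 66.8896
Stratum 2 (Site B): n₁ = 392, n₀ = 196, n = 588; a·n₀/n = 19·196/588 = 6.3333; c·n₁/n = 33·392/588 = 22.0000
Stratum 3 (Site C): n₁ = 172, n₀ = 369, n = 541; a·n₀/n = 19·369/541 = 12.9593; c·n₁/n = 133·172/541 = 42.2847
RR_MH = (21.8375 + 6.3333 + 12.9593) / (66.8896 + 22.0000 + 42.2847) = 41.1302 / 131.1742 = 0.31355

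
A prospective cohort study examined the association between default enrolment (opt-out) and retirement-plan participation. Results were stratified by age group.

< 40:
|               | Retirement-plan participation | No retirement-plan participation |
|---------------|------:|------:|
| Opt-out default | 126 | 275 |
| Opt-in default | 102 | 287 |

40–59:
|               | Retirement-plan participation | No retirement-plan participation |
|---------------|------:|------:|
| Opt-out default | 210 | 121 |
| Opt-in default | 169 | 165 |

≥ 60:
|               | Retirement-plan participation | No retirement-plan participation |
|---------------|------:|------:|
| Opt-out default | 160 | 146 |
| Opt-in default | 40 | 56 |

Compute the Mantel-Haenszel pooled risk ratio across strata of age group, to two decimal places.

1.24

RR_MH = Σ(aᵢ·n₀ᵢ/nᵢ) / Σ(cᵢ·n₁ᵢ/nᵢ), with n₁ᵢ = aᵢ+bᵢ (exposed), n₀ᵢ = cᵢ+dᵢ (unexposed), nᵢ = n₁ᵢ+n₀ᵢ.
Stratum 1 (< 40): n₁ = 401, n₀ = 389, n = 790; a·n₀/n = 126·389/790 = 62.0430; c·n₁/n = 102·401/790 = 51.7747
Stratum 2 (40–59): n₁ = 331, n₀ = 334, n = 665; a·n₀/n = 210·334/665 = 105.4737; c·n₁/n = 169·331/665 = 84.1188
Stratum 3 (≥ 60): n₁ = 306, n₀ = 96, n = 402; a·n₀/n = 160·96/402 = 38.2090; c·n₁/n = 40·306/402 = 30.4478
RR_MH = (62.0430 + 105.4737 + 38.2090) / (51.7747 + 84.1188 + 30.4478) = 205.7257 / 166.3412 = 1.23677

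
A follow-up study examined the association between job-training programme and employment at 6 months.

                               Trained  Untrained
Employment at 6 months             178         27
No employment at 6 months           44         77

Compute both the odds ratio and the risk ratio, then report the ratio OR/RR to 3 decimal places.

3.736

Reading the table with exposure as columns: a = 178 (Trained, case), b = 44 (Trained, non-case), c = 27 (Untrained, case), d = 77.
OR = (178·77)/(44·27) = 13706/1188 = 11.53704
Risk in exposed = 178/222 = 0.80180; risk in unexposed = 27/104 = 0.25962; RR = 3.08842
OR/RR = 11.53704 / 3.08842 = 3.73558
The outcome is not rare, so the OR lies further from 1 than the RR.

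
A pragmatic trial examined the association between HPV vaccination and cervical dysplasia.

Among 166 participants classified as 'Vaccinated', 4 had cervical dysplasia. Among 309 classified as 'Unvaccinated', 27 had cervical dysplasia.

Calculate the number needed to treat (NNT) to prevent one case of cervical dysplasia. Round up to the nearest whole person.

Risk in treated group = 4/166 = 0.02410; risk in control = 27/309 = 0.08738.
Absolute risk reduction = 0.08738 − 0.02410 = 0.06328
NNT = 1 / ARR = 1 / 0.06328 = 15.802 → round up → 16

16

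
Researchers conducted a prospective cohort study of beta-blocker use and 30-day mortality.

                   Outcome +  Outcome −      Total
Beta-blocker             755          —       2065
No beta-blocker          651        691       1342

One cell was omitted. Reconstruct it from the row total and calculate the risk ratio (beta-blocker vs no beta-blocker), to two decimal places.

0.75

The missing cell is in the exposed row: 2065 − 755 = 1310.
So a = 755, b = 1310, c = 651, d = 691.
RR = [a/(a+b)] / [c/(c+d)] = (755/2065) / (651/1342) = 0.36562/0.48510 = 0.75370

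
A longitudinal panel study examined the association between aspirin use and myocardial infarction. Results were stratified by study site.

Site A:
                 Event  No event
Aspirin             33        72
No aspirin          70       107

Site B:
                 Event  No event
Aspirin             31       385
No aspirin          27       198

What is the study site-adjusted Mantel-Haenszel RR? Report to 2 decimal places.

0.72

RR_MH = Σ(aᵢ·n₀ᵢ/nᵢ) / Σ(cᵢ·n₁ᵢ/nᵢ), with n₁ᵢ = aᵢ+bᵢ (exposed), n₀ᵢ = cᵢ+dᵢ (unexposed), nᵢ = n₁ᵢ+n₀ᵢ.
Stratum 1 (Site A): n₁ = 105, n₀ = 177, n = 282; a·n₀/n = 33·177/282 = 20.7128; c·n₁/n = 70·105/282 = 26.0638
Stratum 2 (Site B): n₁ = 416, n₀ = 225, n = 641; a·n₀/n = 31·225/641 = 10.8814; c·n₁/n = 27·416/641 = 17.5226
RR_MH = (20.7128 + 10.8814) / (26.0638 + 17.5226) = 31.5942 / 43.5865 = 0.72486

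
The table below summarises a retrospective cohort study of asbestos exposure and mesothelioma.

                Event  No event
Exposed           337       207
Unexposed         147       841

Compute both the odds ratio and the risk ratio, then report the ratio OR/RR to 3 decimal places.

2.237

Cells: a = 337, b = 207, c = 147, d = 841.
OR = (337·841)/(207·147) = 283417/30429 = 9.31404
Risk in exposed = 337/544 = 0.61949; risk in unexposed = 147/988 = 0.14879; RR = 4.16362
OR/RR = 9.31404 / 4.16362 = 2.23701
The outcome is not rare, so the OR lies further from 1 than the RR.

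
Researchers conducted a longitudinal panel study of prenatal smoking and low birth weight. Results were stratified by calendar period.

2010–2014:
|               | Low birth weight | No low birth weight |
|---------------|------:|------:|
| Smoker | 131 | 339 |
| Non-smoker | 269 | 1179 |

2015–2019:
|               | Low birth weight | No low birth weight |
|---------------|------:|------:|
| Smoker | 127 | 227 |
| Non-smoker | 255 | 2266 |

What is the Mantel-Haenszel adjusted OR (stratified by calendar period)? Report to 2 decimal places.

2.67

OR_MH = Σ(aᵢdᵢ/nᵢ) / Σ(bᵢcᵢ/nᵢ), where nᵢ is the stratum total.
Stratum 1 (2010–2014): n = 1918; a·d/n = 131·1179/1918 = 80.5261; b·c/n = 339·269/1918 = 47.5448
Stratum 2 (2015–2019): n = 2875; a·d/n = 127·2266/2875 = 100.0981; b·c/n = 227·255/2875 = 20.1339
OR_MH = (80.5261 + 100.0981) / (47.5448 + 20.1339) = 180.6242 / 67.6788 = 2.66885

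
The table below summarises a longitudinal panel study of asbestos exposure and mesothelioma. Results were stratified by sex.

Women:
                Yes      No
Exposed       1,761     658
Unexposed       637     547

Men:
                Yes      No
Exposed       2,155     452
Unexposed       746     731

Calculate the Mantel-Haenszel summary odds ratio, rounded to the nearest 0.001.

3.284

OR_MH = Σ(aᵢdᵢ/nᵢ) / Σ(bᵢcᵢ/nᵢ), where nᵢ is the stratum total.
Stratum 1 (Women): n = 3603; a·d/n = 1761·547/3603 = 267.3514; b·c/n = 658·637/3603 = 116.3325
Stratum 2 (Men): n = 4084; a·d/n = 2155·731/4084 = 385.7260; b·c/n = 452·746/4084 = 82.5642
OR_MH = (267.3514 + 385.7260) / (116.3325 + 82.5642) = 653.0774 / 198.8967 = 3.28350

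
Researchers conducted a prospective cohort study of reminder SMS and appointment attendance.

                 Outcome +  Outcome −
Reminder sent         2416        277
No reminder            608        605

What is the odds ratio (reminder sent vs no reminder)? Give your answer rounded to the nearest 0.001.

8.679

Cells: a = 2416, b = 277, c = 608, d = 605.
OR = (a·d)/(b·c) = (2416 × 605) / (277 × 608) = 1461680 / 168416 = 8.67899
The odds of appointment attendance are about 8.68 times as high in the reminder sent group.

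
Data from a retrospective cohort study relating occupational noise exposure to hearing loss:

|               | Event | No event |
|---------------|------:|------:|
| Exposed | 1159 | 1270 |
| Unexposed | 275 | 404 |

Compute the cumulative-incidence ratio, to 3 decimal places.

1.178

Cells: a = 1159, b = 1270, c = 275, d = 404.
Risk in exposed = 1159/2429 = 0.47715; risk in unexposed = 275/679 = 0.40501.
RR = 0.47715 / 0.40501 = 1.17813
The risk among the exposed is 1.18 times that among the unexposed.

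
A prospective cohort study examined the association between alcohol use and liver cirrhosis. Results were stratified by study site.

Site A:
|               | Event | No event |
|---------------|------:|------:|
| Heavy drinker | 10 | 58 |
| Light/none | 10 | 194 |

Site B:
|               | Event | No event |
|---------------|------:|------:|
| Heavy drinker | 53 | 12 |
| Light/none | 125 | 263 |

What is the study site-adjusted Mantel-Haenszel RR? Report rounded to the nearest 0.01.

2.59

RR_MH = Σ(aᵢ·n₀ᵢ/nᵢ) / Σ(cᵢ·n₁ᵢ/nᵢ), with n₁ᵢ = aᵢ+bᵢ (exposed), n₀ᵢ = cᵢ+dᵢ (unexposed), nᵢ = n₁ᵢ+n₀ᵢ.
Stratum 1 (Site A): n₁ = 68, n₀ = 204, n = 272; a·n₀/n = 10·204/272 = 7.5000; c·n₁/n = 10·68/272 = 2.5000
Stratum 2 (Site B): n₁ = 65, n₀ = 388, n = 453; a·n₀/n = 53·388/453 = 45.3951; c·n₁/n = 125·65/453 = 17.9360
RR_MH = (7.5000 + 45.3951) / (2.5000 + 17.9360) = 52.8951 / 20.4360 = 2.58833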